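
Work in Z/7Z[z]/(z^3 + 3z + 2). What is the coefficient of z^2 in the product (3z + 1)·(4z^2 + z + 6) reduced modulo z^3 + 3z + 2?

0

Multiply in Z/7Z[z]: (3z + 1)·(4z^2 + z + 6) = 5z^3 + 5z + 6.
Reduce using z^3 ≡ 4z + 5 (mod z^3 + 3z + 2).
Reduced: 4z + 3.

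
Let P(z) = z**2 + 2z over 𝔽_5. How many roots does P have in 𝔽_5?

Evaluate at each of the 5 elements of 𝔽_5:
P(0) = 0 → root; P(1) = 3; P(2) = 3; P(3) = 0 → root; P(4) = 4.
Roots: {0, 3}.

2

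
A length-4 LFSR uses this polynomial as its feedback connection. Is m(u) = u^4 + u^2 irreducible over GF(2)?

Check for roots in GF(2): m(0) = 0 → root; m(1) = 0 → root.
m(0) = 0, so (u) divides m(u); m is reducible.

No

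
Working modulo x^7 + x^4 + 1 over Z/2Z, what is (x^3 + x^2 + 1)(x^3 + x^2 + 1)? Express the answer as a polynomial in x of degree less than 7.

x^6 + x^4 + 1

Multiply in Z/2Z[x]: (x^3 + x^2 + 1)·(x^3 + x^2 + 1) = x^6 + x^4 + 1.
Reduced: x^6 + x^4 + 1.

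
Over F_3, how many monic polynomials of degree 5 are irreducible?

Gauss's count: N_{3}(5) = (1/5) Σ_{d|5} μ(5/d)·3^d.
Divisors of 5: 1, 5; μ(5/d) for each: -1, 1.
Σ = − 3^1 + 3^5 = 240.
N = 240/5 = 48.

48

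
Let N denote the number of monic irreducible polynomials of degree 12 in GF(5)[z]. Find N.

The number of monic irreducibles of degree 12 over GF(5) is (1/12)·Σ_{d∣12} μ(12/d) 5^d.
Divisors of 12: 1, 2, 3, 4, 6, 12; μ(12/d) for each: 0, 1, 0, -1, -1, 1.
Σ = 5^2 − 5^4 − 5^6 + 5^12 = 244124400.
N = 244124400/12 = 20343700.

20343700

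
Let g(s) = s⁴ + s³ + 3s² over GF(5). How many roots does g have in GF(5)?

3

Evaluate at each of the 5 elements of GF(5):
g(0) = 0 → root; g(1) = 0 → root; g(2) = 1; g(3) = 0 → root; g(4) = 3.
Roots: {0, 1, 3}.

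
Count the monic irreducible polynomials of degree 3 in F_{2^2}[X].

20

x^(4^3) − x is the product of all monic irreducibles of degree dividing 3; Möbius inversion gives N = (1/3) Σ μ(3/d)·4^d.
Divisors of 3: 1, 3; μ(3/d) for each: -1, 1.
Σ = − 4^1 + 4^3 = 60.
N = 60/3 = 20.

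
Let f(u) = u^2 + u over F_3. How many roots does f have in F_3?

2

Evaluate at each of the 3 elements of F_3:
f(0) = 0 → root; f(1) = 2; f(2) = 0 → root.
Roots: {0, 2}.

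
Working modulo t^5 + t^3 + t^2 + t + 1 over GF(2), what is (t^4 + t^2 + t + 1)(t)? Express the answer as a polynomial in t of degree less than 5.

1

Multiply in GF(2)[t]: (t^4 + t^2 + t + 1)·(t) = t^5 + t^3 + t^2 + t.
Reduce using t^5 ≡ t^3 + t^2 + t + 1 (mod t^5 + t^3 + t^2 + t + 1).
Reduced: 1.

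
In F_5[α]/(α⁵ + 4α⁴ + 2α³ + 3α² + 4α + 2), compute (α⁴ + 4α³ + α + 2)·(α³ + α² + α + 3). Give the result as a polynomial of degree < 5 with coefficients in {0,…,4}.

Multiply in F_5[α]: (α⁴ + 4α³ + α + 2)·(α³ + α² + α + 3) = α⁷ + 3α⁴ + 3α² + 1.
Reduce using α⁵ ≡ α⁴ + 3α³ + 2α² + α + 3 (mod α⁵ + 4α⁴ + 2α³ + 3α² + 4α + 2).
Reduced: 2α⁴ + 2α + 3.

2α^4 + 2α + 3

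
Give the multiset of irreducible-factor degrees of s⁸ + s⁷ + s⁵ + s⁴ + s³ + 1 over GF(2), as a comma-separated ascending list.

Write f(s) = s⁸ + s⁷ + s⁵ + s⁴ + s³ + 1.
Roots in GF(2): f(0) = 1; f(1) = 0 → root.
Linear factors from roots: (s + 1).
Complete factorization: f(s) = (s + 1)·(s² + s + 1)^2·(s³ + s + 1).
Factor degrees with multiplicity: 1 + 2 + 2 + 3 = 8.

1, 2, 2, 3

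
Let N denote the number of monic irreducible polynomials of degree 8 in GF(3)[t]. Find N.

The number of monic irreducibles of degree 8 over GF(3) is (1/8)·Σ_{d∣8} μ(8/d) 3^d.
Divisors of 8: 1, 2, 4, 8; μ(8/d) for each: 0, 0, -1, 1.
Σ = − 3^4 + 3^8 = 6480.
N = 6480/8 = 810.

810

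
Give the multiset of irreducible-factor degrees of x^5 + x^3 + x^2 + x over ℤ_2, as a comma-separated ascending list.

1, 1, 3

Write f(x) = x^5 + x^3 + x^2 + x.
Roots in ℤ_2: f(0) = 0 → root; f(1) = 0 → root.
Linear factors from roots: (x), (x + 1).
Complete factorization: f(x) = (x)·(x + 1)·(x^3 + x^2 + 1).
Factor degrees with multiplicity: 1 + 1 + 3 = 5.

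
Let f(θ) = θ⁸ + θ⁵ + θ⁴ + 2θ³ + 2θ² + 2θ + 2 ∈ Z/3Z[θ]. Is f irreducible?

Yes

Check for roots in Z/3Z: f(0) = 2; f(1) = 2; f(2) = 1.
No roots, so no linear factors.
Monic irreducibles of degree 2 over GF(3): θ² + 1, θ² + θ + 2, θ² + 2θ + 2.
None of them divide f (all give nonzero remainder).
Degree-3 irreducible divisors: test the 8 monic irreducibles of degree 3 over GF(3).
None of them divide f (all give nonzero remainder).
Degree-4 irreducible divisors: test the 18 monic irreducibles of degree 4 over GF(3).
None of them divide f (all give nonzero remainder).
No irreducible factor of degree ≤ 4 exists, so f is irreducible over GF(3).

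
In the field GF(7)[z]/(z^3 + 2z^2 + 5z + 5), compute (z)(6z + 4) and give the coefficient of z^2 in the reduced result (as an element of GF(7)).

6

Multiply in GF(7)[z]: (z)·(6z + 4) = 6z^2 + 4z.
Reduced: 6z^2 + 4z.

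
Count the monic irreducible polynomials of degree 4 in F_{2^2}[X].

x^(4^4) − x is the product of all monic irreducibles of degree dividing 4; Möbius inversion gives N = (1/4) Σ μ(4/d)·4^d.
Divisors of 4: 1, 2, 4; μ(4/d) for each: 0, -1, 1.
Σ = − 4^2 + 4^4 = 240.
N = 240/4 = 60.

60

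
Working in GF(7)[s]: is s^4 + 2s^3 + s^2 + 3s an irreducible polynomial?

No

Write h(s) = s^4 + 2s^3 + s^2 + 3s.
Check for roots in GF(7): h(0) = 0 → root; h(1) = 0 → root; h(2) = 0 → root; h(3) = 6; h(4) = 6; h(5) = 5; h(6) = 4.
h(0) = 0, so (s) divides h(s); h is reducible.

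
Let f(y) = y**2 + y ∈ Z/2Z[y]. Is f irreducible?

Check for roots in Z/2Z: f(0) = 0 → root; f(1) = 0 → root.
f(0) = 0, so (y) divides f(y); f is reducible.

No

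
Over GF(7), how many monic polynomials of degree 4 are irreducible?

x^(7^4) − x is the product of all monic irreducibles of degree dividing 4; Möbius inversion gives N = (1/4) Σ μ(4/d)·7^d.
Divisors of 4: 1, 2, 4; μ(4/d) for each: 0, -1, 1.
Σ = − 7^2 + 7^4 = 2352.
N = 2352/4 = 588.

588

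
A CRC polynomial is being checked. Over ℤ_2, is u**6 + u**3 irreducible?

No

Write P(u) = u**6 + u**3.
Check for roots in ℤ_2: P(0) = 0 → root; P(1) = 0 → root.
P(0) = 0, so (u) divides P(u); P is reducible.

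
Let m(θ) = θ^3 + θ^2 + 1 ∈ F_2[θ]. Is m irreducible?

Yes

Check for roots in F_2: m(0) = 1; m(1) = 1.
No roots. A degree-3 polynomial over a field with no linear factor is irreducible.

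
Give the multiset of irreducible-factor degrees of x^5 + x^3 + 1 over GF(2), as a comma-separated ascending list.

5

Write h(x) = x^5 + x^3 + 1.
Roots in GF(2): h(0) = 1; h(1) = 1.
Complete factorization: h(x) = (x^5 + x^3 + 1).
Factor degrees with multiplicity: 5 = 5.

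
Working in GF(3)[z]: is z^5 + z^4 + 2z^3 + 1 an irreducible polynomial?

Write f(z) = z^5 + z^4 + 2z^3 + 1.
Check for roots in GF(3): f(0) = 1; f(1) = 2; f(2) = 2.
No roots, so no linear factors.
Monic irreducibles of degree 2 over GF(3): z^2 + 1, z^2 + z + 2, z^2 + 2z + 2.
None of them divide f (all give nonzero remainder).
No irreducible factor of degree ≤ 2 exists, so f is irreducible over GF(3).

Yes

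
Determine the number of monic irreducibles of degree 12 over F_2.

335

Gauss's count: N_{2}(12) = (1/12) Σ_{d|12} μ(12/d)·2^d.
Divisors of 12: 1, 2, 3, 4, 6, 12; μ(12/d) for each: 0, 1, 0, -1, -1, 1.
Σ = 2^2 − 2^4 − 2^6 + 2^12 = 4020.
N = 4020/12 = 335.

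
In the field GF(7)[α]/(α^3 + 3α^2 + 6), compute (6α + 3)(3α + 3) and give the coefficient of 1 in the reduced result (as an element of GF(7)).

2

Multiply in GF(7)[α]: (6α + 3)·(3α + 3) = 4α^2 + 6α + 2.
Reduced: 4α^2 + 6α + 2.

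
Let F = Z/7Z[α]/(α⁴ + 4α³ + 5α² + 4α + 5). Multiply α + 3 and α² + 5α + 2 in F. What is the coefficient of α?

3

Multiply in Z/7Z[α]: (α + 3)·(α² + 5α + 2) = α³ + α² + 3α + 6.
Reduced: α³ + α² + 3α + 6.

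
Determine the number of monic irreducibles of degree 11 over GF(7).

179756976

Gauss's count: N_{7}(11) = (1/11) Σ_{d|11} μ(11/d)·7^d.
Divisors of 11: 1, 11; μ(11/d) for each: -1, 1.
Σ = − 7^1 + 7^11 = 1977326736.
N = 1977326736/11 = 179756976.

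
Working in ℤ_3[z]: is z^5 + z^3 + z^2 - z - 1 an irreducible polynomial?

Write g(z) = z^5 + z^3 + z^2 - z - 1.
Check for roots in ℤ_3: g(0) = 2; g(1) = 1; g(2) = 2.
No roots, so no linear factors.
Monic irreducibles of degree 2 over GF(3): z^2 + 1, z^2 + z - 1, z^2 - z - 1.
None of them divide g (all give nonzero remainder).
No irreducible factor of degree ≤ 2 exists, so g is irreducible over GF(3).

Yes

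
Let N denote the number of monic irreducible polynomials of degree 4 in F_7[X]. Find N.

By the necklace-counting formula, N_7(4) = (1/4) Σ_{d|4} μ(4/d)·7^d.
Divisors of 4: 1, 2, 4; μ(4/d) for each: 0, -1, 1.
Σ = − 7^2 + 7^4 = 2352.
N = 2352/4 = 588.

588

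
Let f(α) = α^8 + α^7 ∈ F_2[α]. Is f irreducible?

No

Check for roots in F_2: f(0) = 0 → root; f(1) = 0 → root.
f(0) = 0, so (α) divides f(α); f is reducible.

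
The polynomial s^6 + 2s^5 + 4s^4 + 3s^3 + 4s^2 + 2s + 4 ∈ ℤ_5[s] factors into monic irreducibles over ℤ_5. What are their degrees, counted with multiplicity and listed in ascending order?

1, 1, 2, 2

Write g(s) = s^6 + 2s^5 + 4s^4 + 3s^3 + 4s^2 + 2s + 4.
Roots in ℤ_5: g(0) = 4; g(1) = 0 → root; g(2) = 0 → root; g(3) = 1; g(4) = 1.
Linear factors from roots: (s + 4), (s + 3).
Complete factorization: g(s) = (s + 3)·(s + 4)·(s^2 + s + 2)·(s^2 + 4s + 1).
Factor degrees with multiplicity: 1 + 1 + 2 + 2 = 6.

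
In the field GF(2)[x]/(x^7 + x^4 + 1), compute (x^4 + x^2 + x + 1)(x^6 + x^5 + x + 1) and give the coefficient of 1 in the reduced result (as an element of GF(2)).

Multiply in GF(2)[x]: (x^4 + x^2 + x + 1)·(x^6 + x^5 + x + 1) = x^10 + x^9 + x^8 + x^4 + x^3 + 1.
Reduce using x^7 ≡ x^4 + 1 (mod x^7 + x^4 + 1).
Reduced: x^6 + x^5 + x^2 + x.

0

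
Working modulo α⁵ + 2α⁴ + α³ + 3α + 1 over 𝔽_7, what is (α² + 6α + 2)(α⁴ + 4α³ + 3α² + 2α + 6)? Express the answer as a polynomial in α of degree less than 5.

Multiply in 𝔽_7[α]: (α² + 6α + 2)·(α⁴ + 4α³ + 3α² + 2α + 6) = α⁶ + 3α⁵ + α⁴ + 3α² + 5α + 5.
Reduce using α⁵ ≡ 5α⁴ + 6α³ + 4α + 6 (mod α⁵ + 2α⁴ + α³ + 3α + 1).
Reduced: 5α⁴ + 6α³ + α + 4.

5α^4 + 6α^3 + α + 4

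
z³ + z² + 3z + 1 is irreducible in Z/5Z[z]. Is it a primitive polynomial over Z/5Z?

No

Write f(z) = z³ + z² + 3z + 1.
|GF(5^3)^×| = 5^3 − 1 = 124. Prime factorization: 124 = 2^2·31.
f is primitive ⇔ z has order 124 in GF(5)[z]/(f), i.e. z^(124/q) ≠ 1 for each prime q | 124.
z^(62) mod f = 1
z^(4) mod f = 3z² + 2z + 1.
Since z^(62) = 1, the order of z divides 62 < 124; not primitive.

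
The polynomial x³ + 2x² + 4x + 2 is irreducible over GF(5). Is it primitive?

Yes

Write f(x) = x³ + 2x² + 4x + 2.
|GF(5^3)^×| = 5^3 − 1 = 124. Prime factorization: 124 = 2^2·31.
f is primitive ⇔ x has order 124 in GF(5)[x]/(f), i.e. x^(124/q) ≠ 1 for each prime q | 124.
x^(62) mod f = 4.
x^(4) mod f = x + 4.
None equal 1, so x has full order 124; f is primitive.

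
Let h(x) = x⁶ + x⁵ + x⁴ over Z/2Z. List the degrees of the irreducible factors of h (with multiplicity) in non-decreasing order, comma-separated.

1, 1, 1, 1, 2

Roots in Z/2Z: h(0) = 0 → root; h(1) = 1.
Linear factors from roots: (x).
Complete factorization: h(x) = (x)^4·(x² + x + 1).
Factor degrees with multiplicity: 1 + 1 + 1 + 1 + 2 = 6.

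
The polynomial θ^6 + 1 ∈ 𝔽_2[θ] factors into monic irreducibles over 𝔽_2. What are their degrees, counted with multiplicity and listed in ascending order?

Write f(θ) = θ^6 + 1.
Roots in 𝔽_2: f(0) = 1; f(1) = 0 → root.
Linear factors from roots: (θ + 1).
Complete factorization: f(θ) = (θ + 1)^2·(θ^2 + θ + 1)^2.
Factor degrees with multiplicity: 1 + 1 + 2 + 2 = 6.

1, 1, 2, 2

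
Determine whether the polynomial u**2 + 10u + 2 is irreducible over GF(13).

Write f(u) = u**2 + 10u + 2.
Check each element of GF(13) for a root: f(0)=2, f(1)=0, f(2)=0, f(3)=2, f(4)=6, f(5)=12, f(6)=7, f(7)=4, f(8)=3, f(9)=4, f(10)=7, f(11)=12, f(12)=6.
f(1) = 0, so (u − 1) divides f(u); f is reducible.

No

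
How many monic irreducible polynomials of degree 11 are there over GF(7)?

179756976

x^(7^11) − x is the product of all monic irreducibles of degree dividing 11; Möbius inversion gives N = (1/11) Σ μ(11/d)·7^d.
Divisors of 11: 1, 11; μ(11/d) for each: -1, 1.
Σ = − 7^1 + 7^11 = 1977326736.
N = 1977326736/11 = 179756976.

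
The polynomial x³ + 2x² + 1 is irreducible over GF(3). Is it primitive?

Yes

Write f(x) = x³ + 2x² + 1.
|GF(3^3)^×| = 3^3 − 1 = 26. Prime factorization: 26 = 2·13.
f is primitive ⇔ x has order 26 in GF(3)[x]/(f), i.e. x^(26/q) ≠ 1 for each prime q | 26.
x^(13) mod f = 2.
x^(2) mod f = x².
None equal 1, so x has full order 26; f is primitive.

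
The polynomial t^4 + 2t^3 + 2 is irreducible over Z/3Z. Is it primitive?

Yes

Write f(t) = t^4 + 2t^3 + 2.
|GF(3^4)^×| = 3^4 − 1 = 80. Prime factorization: 80 = 2^4·5.
f is primitive ⇔ t has order 80 in GF(3)[t]/(f), i.e. t^(80/q) ≠ 1 for each prime q | 80.
t^(40) mod f = 2.
t^(16) mod f = 2t^2 + t + 2.
None equal 1, so t has full order 80; f is primitive.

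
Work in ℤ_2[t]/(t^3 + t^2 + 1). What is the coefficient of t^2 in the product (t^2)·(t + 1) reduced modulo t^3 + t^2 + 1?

Multiply in ℤ_2[t]: (t^2)·(t + 1) = t^3 + t^2.
Reduce using t^3 ≡ t^2 + 1 (mod t^3 + t^2 + 1).
Reduced: 1.

0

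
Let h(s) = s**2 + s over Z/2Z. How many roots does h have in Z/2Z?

2

Evaluate at each of the 2 elements of Z/2Z:
h(0) = 0 → root; h(1) = 0 → root.
Roots: {0, 1}.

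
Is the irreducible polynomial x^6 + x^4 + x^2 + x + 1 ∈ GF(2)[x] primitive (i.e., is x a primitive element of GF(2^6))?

No

Write f(x) = x^6 + x^4 + x^2 + x + 1.
|GF(2^6)^×| = 2^6 − 1 = 63. Prime factorization: 63 = 3^2·7.
f is primitive ⇔ x has order 63 in GF(2)[x]/(f), i.e. x^(63/q) ≠ 1 for each prime q | 63.
x^(21) mod f = 1
x^(9) mod f = x^4 + x^2 + x.
Since x^(21) = 1, the order of x divides 21 < 63; not primitive.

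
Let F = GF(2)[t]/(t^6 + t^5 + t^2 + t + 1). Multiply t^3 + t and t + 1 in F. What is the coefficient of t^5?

Multiply in GF(2)[t]: (t^3 + t)·(t + 1) = t^4 + t^3 + t^2 + t.
Reduced: t^4 + t^3 + t^2 + t.

0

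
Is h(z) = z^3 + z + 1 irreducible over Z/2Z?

Yes

Check for roots in Z/2Z: h(0) = 1; h(1) = 1.
No roots. A degree-3 polynomial over a field with no linear factor is irreducible.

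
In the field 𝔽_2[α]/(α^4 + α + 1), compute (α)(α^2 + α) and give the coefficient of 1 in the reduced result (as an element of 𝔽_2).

Multiply in 𝔽_2[α]: (α)·(α^2 + α) = α^3 + α^2.
Reduced: α^3 + α^2.

0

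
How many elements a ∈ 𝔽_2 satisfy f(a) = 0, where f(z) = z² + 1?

1

Evaluate at each of the 2 elements of 𝔽_2:
f(0) = 1; f(1) = 0 → root.
Roots: {1}.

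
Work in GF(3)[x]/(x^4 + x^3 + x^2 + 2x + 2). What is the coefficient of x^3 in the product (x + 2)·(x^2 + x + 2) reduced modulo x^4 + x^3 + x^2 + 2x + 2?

1

Multiply in GF(3)[x]: (x + 2)·(x^2 + x + 2) = x^3 + x + 1.
Reduced: x^3 + x + 1.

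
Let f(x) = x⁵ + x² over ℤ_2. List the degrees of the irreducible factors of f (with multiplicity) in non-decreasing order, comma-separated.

Roots in ℤ_2: f(0) = 0 → root; f(1) = 0 → root.
Linear factors from roots: (x), (x + 1).
Complete factorization: f(x) = (x + 1)·(x)^2·(x² + x + 1).
Factor degrees with multiplicity: 1 + 1 + 1 + 2 = 5.

1, 1, 1, 2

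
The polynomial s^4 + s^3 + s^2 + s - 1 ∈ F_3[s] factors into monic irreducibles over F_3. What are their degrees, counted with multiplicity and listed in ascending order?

1, 3

Write f(s) = s^4 + s^3 + s^2 + s - 1.
Roots in F_3: f(0) = 2; f(1) = 0 → root; f(2) = 2.
Linear factors from roots: (s - 1).
Complete factorization: f(s) = (s - 1)·(s^3 - s^2 + 1).
Factor degrees with multiplicity: 1 + 3 = 4.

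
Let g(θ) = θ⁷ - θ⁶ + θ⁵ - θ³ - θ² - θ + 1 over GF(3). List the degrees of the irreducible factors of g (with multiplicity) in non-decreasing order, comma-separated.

2, 2, 3

Roots in GF(3): g(0) = 1; g(1) = 2; g(2) = 2.
Complete factorization: g(θ) = (θ² + 1)·(θ² + θ - 1)·(θ³ + θ² - 1).
Factor degrees with multiplicity: 2 + 2 + 3 = 7.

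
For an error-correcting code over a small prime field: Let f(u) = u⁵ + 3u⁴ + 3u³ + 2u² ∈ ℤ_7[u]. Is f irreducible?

Check for roots in ℤ_7: f(0) = 0 → root; f(1) = 2; f(2) = 0 → root; f(3) = 4; f(4) = 0 → root; f(5) = 0 → root; f(6) = 1.
f(0) = 0, so (u) divides f(u); f is reducible.

No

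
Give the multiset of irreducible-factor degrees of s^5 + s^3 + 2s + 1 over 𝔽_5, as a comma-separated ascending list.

Write h(s) = s^5 + s^3 + 2s + 1.
Roots in 𝔽_5: h(0) = 1; h(1) = 0 → root; h(2) = 0 → root; h(3) = 2; h(4) = 2.
Linear factors from roots: (s - 1), (s - 2).
Complete factorization: h(s) = (s - 2)·(s - 1)^2·(s^2 - s + 2).
Factor degrees with multiplicity: 1 + 1 + 1 + 2 = 5.

1, 1, 1, 2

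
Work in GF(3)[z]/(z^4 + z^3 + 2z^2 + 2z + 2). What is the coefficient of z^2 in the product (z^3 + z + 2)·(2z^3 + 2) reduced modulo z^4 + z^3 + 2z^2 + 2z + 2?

0

Multiply in GF(3)[z]: (z^3 + z + 2)·(2z^3 + 2) = 2z^6 + 2z^4 + 2z + 1.
Reduce using z^4 ≡ 2z^3 + z^2 + z + 1 (mod z^4 + z^3 + 2z^2 + 2z + 2).
Reduced: 1.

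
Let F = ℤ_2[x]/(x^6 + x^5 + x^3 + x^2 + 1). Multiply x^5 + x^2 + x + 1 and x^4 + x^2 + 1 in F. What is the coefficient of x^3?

0

Multiply in ℤ_2[x]: (x^5 + x^2 + x + 1)·(x^4 + x^2 + 1) = x^9 + x^7 + x^6 + x^3 + x + 1.
Reduce using x^6 ≡ x^5 + x^3 + x^2 + 1 (mod x^6 + x^5 + x^3 + x^2 + 1).
Reduced: x^4 + x^2 + x + 1.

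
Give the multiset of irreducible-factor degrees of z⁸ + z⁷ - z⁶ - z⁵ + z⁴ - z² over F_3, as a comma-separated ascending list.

1, 1, 1, 1, 1, 3

Write h(z) = z⁸ + z⁷ - z⁶ - z⁵ + z⁴ - z².
Roots in F_3: h(0) = 0 → root; h(1) = 0 → root; h(2) = 0 → root.
Linear factors from roots: (z), (z - 1), (z + 1).
Complete factorization: h(z) = (z + 1)·(z)^2·(z - 1)^2·(z³ - z² - z - 1).
Factor degrees with multiplicity: 1 + 1 + 1 + 1 + 1 + 3 = 8.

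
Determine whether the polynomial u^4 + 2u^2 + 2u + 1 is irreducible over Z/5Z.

Yes

Write g(u) = u^4 + 2u^2 + 2u + 1.
Check for roots in Z/5Z: g(0) = 1; g(1) = 1; g(2) = 4; g(3) = 1; g(4) = 2.
No roots, so no linear factors.
Degree-2 irreducible divisors: test the 10 monic irreducibles of degree 2 over GF(5).
None of them divide g (all give nonzero remainder).
No irreducible factor of degree ≤ 2 exists, so g is irreducible over GF(5).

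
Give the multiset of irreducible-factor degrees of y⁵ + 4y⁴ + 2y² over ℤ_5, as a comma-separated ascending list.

Write g(y) = y⁵ + 4y⁴ + 2y².
Roots in ℤ_5: g(0) = 0 → root; g(1) = 2; g(2) = 4; g(3) = 0 → root; g(4) = 0 → root.
Linear factors from roots: (y), (y + 2), (y + 1).
Complete factorization: g(y) = (y + 2)·(y)^2·(y + 1)^2.
Factor degrees with multiplicity: 1 + 1 + 1 + 1 + 1 = 5.

1, 1, 1, 1, 1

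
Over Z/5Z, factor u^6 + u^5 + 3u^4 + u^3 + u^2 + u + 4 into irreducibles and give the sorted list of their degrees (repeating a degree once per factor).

Write h(u) = u^6 + u^5 + 3u^4 + u^3 + u^2 + u + 4.
Roots in Z/5Z: h(0) = 4; h(1) = 2; h(2) = 2; h(3) = 3; h(4) = 1.
Complete factorization: h(u) = (u^6 + u^5 + 3u^4 + u^3 + u^2 + u + 4).
Factor degrees with multiplicity: 6 = 6.

6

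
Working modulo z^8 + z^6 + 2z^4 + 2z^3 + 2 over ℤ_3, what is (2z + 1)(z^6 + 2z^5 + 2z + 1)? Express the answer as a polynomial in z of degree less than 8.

Multiply in ℤ_3[z]: (2z + 1)·(z^6 + 2z^5 + 2z + 1) = 2z^7 + 2z^6 + 2z^5 + z^2 + z + 1.
Reduced: 2z^7 + 2z^6 + 2z^5 + z^2 + z + 1.

2z^7 + 2z^6 + 2z^5 + z^2 + z + 1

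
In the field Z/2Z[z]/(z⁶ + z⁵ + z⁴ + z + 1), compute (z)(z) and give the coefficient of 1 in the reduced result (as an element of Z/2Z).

Multiply in Z/2Z[z]: (z)·(z) = z².
Reduced: z².

0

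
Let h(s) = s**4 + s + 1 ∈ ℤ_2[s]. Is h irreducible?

Check for roots in ℤ_2: h(0) = 1; h(1) = 1.
No roots, so no linear factors.
Monic irreducibles of degree 2 over GF(2): s**2 + s + 1.
None of them divide h (all give nonzero remainder).
No irreducible factor of degree ≤ 2 exists, so h is irreducible over GF(2).

Yes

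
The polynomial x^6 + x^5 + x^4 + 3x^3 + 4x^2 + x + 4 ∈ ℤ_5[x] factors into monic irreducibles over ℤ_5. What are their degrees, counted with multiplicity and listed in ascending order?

1, 1, 2, 2

Write f(x) = x^6 + x^5 + x^4 + 3x^3 + 4x^2 + x + 4.
Roots in ℤ_5: f(0) = 4; f(1) = 0 → root; f(2) = 3; f(3) = 2; f(4) = 0 → root.
Linear factors from roots: (x + 4), (x + 1).
Complete factorization: f(x) = (x + 1)·(x + 4)·(x^2 + 3x + 4)^2.
Factor degrees with multiplicity: 1 + 1 + 2 + 2 = 6.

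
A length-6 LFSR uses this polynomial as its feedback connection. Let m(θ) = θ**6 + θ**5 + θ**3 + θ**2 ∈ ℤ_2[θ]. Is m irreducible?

Check for roots in ℤ_2: m(0) = 0 → root; m(1) = 0 → root.
m(0) = 0, so (θ) divides m(θ); m is reducible.

No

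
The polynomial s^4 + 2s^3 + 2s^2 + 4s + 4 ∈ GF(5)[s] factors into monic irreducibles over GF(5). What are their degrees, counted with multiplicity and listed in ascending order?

2, 2

Write f(s) = s^4 + 2s^3 + 2s^2 + 4s + 4.
Roots in GF(5): f(0) = 4; f(1) = 3; f(2) = 2; f(3) = 4; f(4) = 1.
Complete factorization: f(s) = (s^2 + 3s + 4)·(s^2 + 4s + 1).
Factor degrees with multiplicity: 2 + 2 = 4.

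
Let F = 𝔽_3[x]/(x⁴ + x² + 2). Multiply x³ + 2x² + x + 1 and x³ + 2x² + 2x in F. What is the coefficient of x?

0

Multiply in 𝔽_3[x]: (x³ + 2x² + x + 1)·(x³ + 2x² + 2x) = x⁶ + x⁵ + x⁴ + x³ + x² + 2x.
Reduce using x⁴ ≡ 2x² + 1 (mod x⁴ + x² + 2).
Reduced: 2x².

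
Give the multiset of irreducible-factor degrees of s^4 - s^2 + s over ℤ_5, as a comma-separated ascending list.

Write f(s) = s^4 - s^2 + s.
Roots in ℤ_5: f(0) = 0 → root; f(1) = 1; f(2) = 4; f(3) = 0 → root; f(4) = 4.
Linear factors from roots: (s), (s + 2).
Complete factorization: f(s) = (s)·(s + 2)·(s^2 - 2s - 2).
Factor degrees with multiplicity: 1 + 1 + 2 = 4.

1, 1, 2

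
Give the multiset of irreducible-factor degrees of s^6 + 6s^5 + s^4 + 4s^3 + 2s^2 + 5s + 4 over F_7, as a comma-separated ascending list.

1, 1, 2, 2

Write g(s) = s^6 + 6s^5 + s^4 + 4s^3 + 2s^2 + 5s + 4.
Linear factors from roots: (s + 3), (s + 1).
Complete factorization: g(s) = (s + 1)·(s + 3)·(s^2 + 3s + 1)·(s^2 + 6s + 6).
Factor degrees with multiplicity: 1 + 1 + 2 + 2 = 6.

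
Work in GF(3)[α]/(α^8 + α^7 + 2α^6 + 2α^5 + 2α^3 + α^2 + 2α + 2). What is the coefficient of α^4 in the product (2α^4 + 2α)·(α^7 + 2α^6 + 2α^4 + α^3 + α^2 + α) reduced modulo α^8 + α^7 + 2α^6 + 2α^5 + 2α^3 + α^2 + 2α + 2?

Multiply in GF(3)[α]: (2α^4 + 2α)·(α^7 + 2α^6 + 2α^4 + α^3 + α^2 + α) = 2α^11 + α^10 + 2α^6 + 2α^4 + 2α^3 + 2α^2.
Reduce using α^8 ≡ 2α^7 + α^6 + α^5 + α^3 + 2α^2 + α + 1 (mod α^8 + α^7 + 2α^6 + 2α^5 + 2α^3 + α^2 + 2α + 2).
Reduced: α^7 + 2α^6 + α^5 + 2α^4 + α^3 + α + 1.

2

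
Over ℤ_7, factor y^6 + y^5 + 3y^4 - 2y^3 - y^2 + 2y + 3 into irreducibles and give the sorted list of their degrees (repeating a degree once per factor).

1, 1, 2, 2

Write g(y) = y^6 + y^5 + 3y^4 - 2y^3 - y^2 + 2y + 3.
Linear factors from roots: (y - 1), (y + 2).
Complete factorization: g(y) = (y + 2)·(y - 1)·(y^2 + y + 3)·(y^2 - y + 3).
Factor degrees with multiplicity: 1 + 1 + 2 + 2 = 6.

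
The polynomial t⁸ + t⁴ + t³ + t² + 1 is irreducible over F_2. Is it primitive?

Yes

Write f(t) = t⁸ + t⁴ + t³ + t² + 1.
|GF(2^8)^×| = 2^8 − 1 = 255. Prime factorization: 255 = 3·5·17.
f is primitive ⇔ t has order 255 in GF(2)[t]/(f), i.e. t^(255/q) ≠ 1 for each prime q | 255.
t^(85) mod f = t⁷ + t⁶ + t⁴ + t² + t.
t^(51) mod f = t³ + t.
t^(15) mod f = t⁵ + t² + t.
None equal 1, so t has full order 255; f is primitive.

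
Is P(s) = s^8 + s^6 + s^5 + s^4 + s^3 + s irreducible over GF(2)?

No

Check for roots in GF(2): P(0) = 0 → root; P(1) = 0 → root.
P(0) = 0, so (s) divides P(s); P is reducible.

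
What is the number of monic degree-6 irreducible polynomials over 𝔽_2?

By the necklace-counting formula, N_2(6) = (1/6) Σ_{d|6} μ(6/d)·2^d.
Divisors of 6: 1, 2, 3, 6; μ(6/d) for each: 1, -1, -1, 1.
Σ = 2^1 − 2^2 − 2^3 + 2^6 = 54.
N = 54/6 = 9.

9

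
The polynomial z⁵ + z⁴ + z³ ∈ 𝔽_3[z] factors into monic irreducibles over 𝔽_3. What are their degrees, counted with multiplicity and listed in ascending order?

1, 1, 1, 1, 1

Write f(z) = z⁵ + z⁴ + z³.
Roots in 𝔽_3: f(0) = 0 → root; f(1) = 0 → root; f(2) = 2.
Linear factors from roots: (z), (z + 2).
Complete factorization: f(z) = (z + 2)^2·(z)^3.
Factor degrees with multiplicity: 1 + 1 + 1 + 1 + 1 = 5.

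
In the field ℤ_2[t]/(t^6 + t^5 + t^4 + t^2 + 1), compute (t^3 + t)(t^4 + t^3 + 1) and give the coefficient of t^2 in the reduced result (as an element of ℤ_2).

0

Multiply in ℤ_2[t]: (t^3 + t)·(t^4 + t^3 + 1) = t^7 + t^6 + t^5 + t^4 + t^3 + t.
Reduce using t^6 ≡ t^5 + t^4 + t^2 + 1 (mod t^6 + t^5 + t^4 + t^2 + 1).
Reduced: t^4.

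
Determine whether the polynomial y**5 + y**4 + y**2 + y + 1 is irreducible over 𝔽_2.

Write h(y) = y**5 + y**4 + y**2 + y + 1.
Check for roots in 𝔽_2: h(0) = 1; h(1) = 1.
No roots, so no linear factors.
Monic irreducibles of degree 2 over GF(2): y**2 + y + 1.
None of them divide h (all give nonzero remainder).
No irreducible factor of degree ≤ 2 exists, so h is irreducible over GF(2).

Yes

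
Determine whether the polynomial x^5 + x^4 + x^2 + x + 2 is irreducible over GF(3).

No

Write P(x) = x^5 + x^4 + x^2 + x + 2.
Check for roots in GF(3): P(0) = 2; P(1) = 0 → root; P(2) = 2.
P(1) = 0, so (x − 1) divides P(x); P is reducible.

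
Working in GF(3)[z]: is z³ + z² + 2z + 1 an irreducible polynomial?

Write h(z) = z³ + z² + 2z + 1.
Check for roots in GF(3): h(0) = 1; h(1) = 2; h(2) = 2.
No roots. A degree-3 polynomial over a field with no linear factor is irreducible.

Yes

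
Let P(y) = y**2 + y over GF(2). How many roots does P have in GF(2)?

2

Evaluate at each of the 2 elements of GF(2):
P(0) = 0 → root; P(1) = 0 → root.
Roots: {0, 1}.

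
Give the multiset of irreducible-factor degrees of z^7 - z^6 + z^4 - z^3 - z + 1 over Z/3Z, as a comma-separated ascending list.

1, 2, 2, 2

Write h(z) = z^7 - z^6 + z^4 - z^3 - z + 1.
Roots in Z/3Z: h(0) = 1; h(1) = 0 → root; h(2) = 2.
Linear factors from roots: (z - 1).
Complete factorization: h(z) = (z - 1)·(z^2 + z - 1)^3.
Factor degrees with multiplicity: 1 + 2 + 2 + 2 = 7.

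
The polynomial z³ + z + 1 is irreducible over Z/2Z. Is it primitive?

Yes

Write f(z) = z³ + z + 1.
|GF(2^3)^×| = 2^3 − 1 = 7. Prime factorization: 7 = 7.
f is primitive ⇔ z has order 7 in GF(2)[z]/(f), i.e. z^(7/q) ≠ 1 for each prime q | 7.
z^(1) mod f = z.
None equal 1, so z has full order 7; f is primitive.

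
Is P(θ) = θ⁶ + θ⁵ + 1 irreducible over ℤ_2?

Yes

Check for roots in ℤ_2: P(0) = 1; P(1) = 1.
No roots, so no linear factors.
Monic irreducibles of degree 2 over GF(2): θ² + θ + 1.
None of them divide P (all give nonzero remainder).
Monic irreducibles of degree 3 over GF(2): θ³ + θ + 1, θ³ + θ² + 1.
None of them divide P (all give nonzero remainder).
No irreducible factor of degree ≤ 3 exists, so P is irreducible over GF(2).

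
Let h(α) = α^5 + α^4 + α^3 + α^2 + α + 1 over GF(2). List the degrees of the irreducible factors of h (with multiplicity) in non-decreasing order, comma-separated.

Roots in GF(2): h(0) = 1; h(1) = 0 → root.
Linear factors from roots: (α + 1).
Complete factorization: h(α) = (α + 1)·(α^2 + α + 1)^2.
Factor degrees with multiplicity: 1 + 2 + 2 = 5.

1, 2, 2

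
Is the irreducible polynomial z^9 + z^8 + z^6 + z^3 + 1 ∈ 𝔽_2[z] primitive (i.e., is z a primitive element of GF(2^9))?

Write f(z) = z^9 + z^8 + z^6 + z^3 + 1.
|GF(2^9)^×| = 2^9 − 1 = 511. Prime factorization: 511 = 7·73.
f is primitive ⇔ z has order 511 in GF(2)[z]/(f), i.e. z^(511/q) ≠ 1 for each prime q | 511.
z^(73) mod f = 1
z^(7) mod f = z^7.
Since z^(73) = 1, the order of z divides 73 < 511; not primitive.

No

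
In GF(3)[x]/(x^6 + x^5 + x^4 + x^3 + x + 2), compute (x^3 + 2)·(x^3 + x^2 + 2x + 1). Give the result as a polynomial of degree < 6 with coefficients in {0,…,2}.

Multiply in GF(3)[x]: (x^3 + 2)·(x^3 + x^2 + 2x + 1) = x^6 + x^5 + 2x^4 + 2x^2 + x + 2.
Reduce using x^6 ≡ 2x^5 + 2x^4 + 2x^3 + 2x + 1 (mod x^6 + x^5 + x^4 + x^3 + x + 2).
Reduced: x^4 + 2x^3 + 2x^2.

x^4 + 2x^3 + 2x^2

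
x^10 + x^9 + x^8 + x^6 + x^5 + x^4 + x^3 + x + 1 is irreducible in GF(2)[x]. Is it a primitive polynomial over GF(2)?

No

Write f(x) = x^10 + x^9 + x^8 + x^6 + x^5 + x^4 + x^3 + x + 1.
|GF(2^10)^×| = 2^10 − 1 = 1023. Prime factorization: 1023 = 3·11·31.
f is primitive ⇔ x has order 1023 in GF(2)[x]/(f), i.e. x^(1023/q) ≠ 1 for each prime q | 1023.
x^(341) mod f = 1
x^(93) mod f = x^9 + x^8 + x^6 + x^2 + 1.
x^(33) mod f = x^9 + x^6 + x^5 + x^4 + x.
Since x^(341) = 1, the order of x divides 341 < 1023; not primitive.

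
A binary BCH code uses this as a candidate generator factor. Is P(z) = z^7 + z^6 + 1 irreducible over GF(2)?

Check for roots in GF(2): P(0) = 1; P(1) = 1.
No roots, so no linear factors.
Monic irreducibles of degree 2 over GF(2): z^2 + z + 1.
None of them divide P (all give nonzero remainder).
Monic irreducibles of degree 3 over GF(2): z^3 + z + 1, z^3 + z^2 + 1.
None of them divide P (all give nonzero remainder).
No irreducible factor of degree ≤ 3 exists, so P is irreducible over GF(2).

Yes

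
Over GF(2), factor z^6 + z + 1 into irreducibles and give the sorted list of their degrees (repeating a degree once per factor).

6

Write g(z) = z^6 + z + 1.
Roots in GF(2): g(0) = 1; g(1) = 1.
Complete factorization: g(z) = (z^6 + z + 1).
Factor degrees with multiplicity: 6 = 6.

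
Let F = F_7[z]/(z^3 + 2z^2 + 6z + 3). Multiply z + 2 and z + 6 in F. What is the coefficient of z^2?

Multiply in F_7[z]: (z + 2)·(z + 6) = z^2 + z + 5.
Reduced: z^2 + z + 5.

1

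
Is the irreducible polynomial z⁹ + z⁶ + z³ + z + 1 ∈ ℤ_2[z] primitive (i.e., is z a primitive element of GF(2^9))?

Write f(z) = z⁹ + z⁶ + z³ + z + 1.
|GF(2^9)^×| = 2^9 − 1 = 511. Prime factorization: 511 = 7·73.
f is primitive ⇔ z has order 511 in GF(2)[z]/(f), i.e. z^(511/q) ≠ 1 for each prime q | 511.
z^(73) mod f = 1
z^(7) mod f = z⁷.
Since z^(73) = 1, the order of z divides 73 < 511; not primitive.

No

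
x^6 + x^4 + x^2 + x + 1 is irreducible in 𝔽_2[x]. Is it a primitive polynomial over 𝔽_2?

Write f(x) = x^6 + x^4 + x^2 + x + 1.
|GF(2^6)^×| = 2^6 − 1 = 63. Prime factorization: 63 = 3^2·7.
f is primitive ⇔ x has order 63 in GF(2)[x]/(f), i.e. x^(63/q) ≠ 1 for each prime q | 63.
x^(21) mod f = 1
x^(9) mod f = x^4 + x^2 + x.
Since x^(21) = 1, the order of x divides 21 < 63; not primitive.

No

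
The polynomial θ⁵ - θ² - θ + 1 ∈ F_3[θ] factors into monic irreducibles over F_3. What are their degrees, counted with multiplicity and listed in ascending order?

1, 1, 1, 2

Write g(θ) = θ⁵ - θ² - θ + 1.
Roots in F_3: g(0) = 1; g(1) = 0 → root; g(2) = 0 → root.
Linear factors from roots: (θ - 1), (θ + 1).
Complete factorization: g(θ) = (θ - 1)·(θ + 1)^2·(θ² - θ - 1).
Factor degrees with multiplicity: 1 + 1 + 1 + 2 = 5.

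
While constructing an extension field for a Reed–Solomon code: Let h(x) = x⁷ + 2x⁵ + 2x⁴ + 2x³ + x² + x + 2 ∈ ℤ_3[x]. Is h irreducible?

Check for roots in ℤ_3: h(0) = 2; h(1) = 2; h(2) = 2.
No roots, so no linear factors.
Monic irreducibles of degree 2 over GF(3): x² + 1, x² + x + 2, x² + 2x + 2.
x² + 1 divides h: h(x) = (x² + 1)·(x⁵ + x³ + 2x² + x + 2).

No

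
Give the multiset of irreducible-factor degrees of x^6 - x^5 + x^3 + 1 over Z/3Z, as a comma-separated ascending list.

Write g(x) = x^6 - x^5 + x^3 + 1.
Roots in Z/3Z: g(0) = 1; g(1) = 2; g(2) = 2.
Complete factorization: g(x) = (x^6 - x^5 + x^3 + 1).
Factor degrees with multiplicity: 6 = 6.

6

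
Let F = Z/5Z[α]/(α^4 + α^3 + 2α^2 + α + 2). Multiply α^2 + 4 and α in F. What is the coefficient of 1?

0

Multiply in Z/5Z[α]: (α^2 + 4)·(α) = α^3 + 4α.
Reduced: α^3 + 4α.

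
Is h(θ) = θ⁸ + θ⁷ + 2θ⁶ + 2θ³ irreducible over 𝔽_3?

No

Check for roots in 𝔽_3: h(0) = 0 → root; h(1) = 0 → root; h(2) = 0 → root.
h(0) = 0, so (θ) divides h(θ); h is reducible.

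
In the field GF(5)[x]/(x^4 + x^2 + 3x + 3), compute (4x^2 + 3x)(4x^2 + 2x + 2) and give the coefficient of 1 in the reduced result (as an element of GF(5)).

Multiply in GF(5)[x]: (4x^2 + 3x)·(4x^2 + 2x + 2) = x^4 + 4x^2 + x.
Reduce using x^4 ≡ 4x^2 + 2x + 2 (mod x^4 + x^2 + 3x + 3).
Reduced: 3x^2 + 3x + 2.

2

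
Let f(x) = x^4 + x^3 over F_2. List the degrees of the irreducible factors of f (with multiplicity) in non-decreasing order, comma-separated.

1, 1, 1, 1

Roots in F_2: f(0) = 0 → root; f(1) = 0 → root.
Linear factors from roots: (x), (x + 1).
Complete factorization: f(x) = (x + 1)·(x)^3.
Factor degrees with multiplicity: 1 + 1 + 1 + 1 = 4.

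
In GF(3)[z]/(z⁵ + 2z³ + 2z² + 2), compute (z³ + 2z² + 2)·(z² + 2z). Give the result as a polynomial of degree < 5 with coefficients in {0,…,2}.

Multiply in GF(3)[z]: (z³ + 2z² + 2)·(z² + 2z) = z⁵ + z⁴ + z³ + 2z² + z.
Reduce using z⁵ ≡ z³ + z² + 1 (mod z⁵ + 2z³ + 2z² + 2).
Reduced: z⁴ + 2z³ + z + 1.

z^4 + 2z^3 + z + 1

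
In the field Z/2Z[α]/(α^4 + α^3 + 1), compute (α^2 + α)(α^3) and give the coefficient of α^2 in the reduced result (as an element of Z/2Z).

0

Multiply in Z/2Z[α]: (α^2 + α)·(α^3) = α^5 + α^4.
Reduce using α^4 ≡ α^3 + 1 (mod α^4 + α^3 + 1).
Reduced: α.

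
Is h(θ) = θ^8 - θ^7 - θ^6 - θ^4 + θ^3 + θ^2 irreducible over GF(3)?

Check for roots in GF(3): h(0) = 0 → root; h(1) = 0 → root; h(2) = 0 → root.
h(0) = 0, so (θ) divides h(θ); h is reducible.

No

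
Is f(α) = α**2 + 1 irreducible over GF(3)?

Check for roots in GF(3): f(0) = 1; f(1) = 2; f(2) = 2.
No roots. A degree-2 polynomial over a field with no linear factor is irreducible.

Yes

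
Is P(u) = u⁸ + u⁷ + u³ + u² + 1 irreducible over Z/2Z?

Check for roots in Z/2Z: P(0) = 1; P(1) = 1.
No roots, so no linear factors.
Monic irreducibles of degree 2 over GF(2): u² + u + 1.
None of them divide P (all give nonzero remainder).
Monic irreducibles of degree 3 over GF(2): u³ + u + 1, u³ + u² + 1.
None of them divide P (all give nonzero remainder).
Monic irreducibles of degree 4 over GF(2): u⁴ + u + 1, u⁴ + u³ + 1, u⁴ + u³ + u² + u + 1.
None of them divide P (all give nonzero remainder).
No irreducible factor of degree ≤ 4 exists, so P is irreducible over GF(2).

Yes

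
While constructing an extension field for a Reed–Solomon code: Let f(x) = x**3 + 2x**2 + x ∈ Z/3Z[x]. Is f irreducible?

Check for roots in Z/3Z: f(0) = 0 → root; f(1) = 1; f(2) = 0 → root.
f(0) = 0, so (x) divides f(x); f is reducible.

No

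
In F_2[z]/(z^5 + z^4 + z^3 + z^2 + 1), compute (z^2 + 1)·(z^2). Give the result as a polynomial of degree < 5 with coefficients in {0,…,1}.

Multiply in F_2[z]: (z^2 + 1)·(z^2) = z^4 + z^2.
Reduced: z^4 + z^2.

z^4 + z^2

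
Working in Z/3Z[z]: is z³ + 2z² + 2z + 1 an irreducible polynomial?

Write f(z) = z³ + 2z² + 2z + 1.
Check for roots in Z/3Z: f(0) = 1; f(1) = 0 → root; f(2) = 0 → root.
f(1) = 0, so (z − 1) divides f(z); f is reducible.

No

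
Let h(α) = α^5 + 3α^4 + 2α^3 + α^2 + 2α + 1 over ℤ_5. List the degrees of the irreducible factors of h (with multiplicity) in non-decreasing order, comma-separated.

Roots in ℤ_5: h(0) = 1; h(1) = 0 → root; h(2) = 0 → root; h(3) = 1; h(4) = 0 → root.
Linear factors from roots: (α + 4), (α + 3), (α + 1).
Complete factorization: h(α) = (α + 1)·(α + 3)·(α + 4)·(α^2 + 3).
Factor degrees with multiplicity: 1 + 1 + 1 + 2 = 5.

1, 1, 1, 2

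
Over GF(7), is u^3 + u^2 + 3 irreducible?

Yes

Write f(u) = u^3 + u^2 + 3.
Check for roots in GF(7): f(0) = 3; f(1) = 5; f(2) = 1; f(3) = 4; f(4) = 6; f(5) = 6; f(6) = 3.
No roots. A degree-3 polynomial over a field with no linear factor is irreducible.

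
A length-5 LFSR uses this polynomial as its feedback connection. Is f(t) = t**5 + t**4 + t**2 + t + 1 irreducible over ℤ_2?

Yes

Check for roots in ℤ_2: f(0) = 1; f(1) = 1.
No roots, so no linear factors.
Monic irreducibles of degree 2 over GF(2): t**2 + t + 1.
None of them divide f (all give nonzero remainder).
No irreducible factor of degree ≤ 2 exists, so f is irreducible over GF(2).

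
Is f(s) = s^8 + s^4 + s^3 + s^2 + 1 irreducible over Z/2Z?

Check for roots in Z/2Z: f(0) = 1; f(1) = 1.
No roots, so no linear factors.
Monic irreducibles of degree 2 over GF(2): s^2 + s + 1.
None of them divide f (all give nonzero remainder).
Monic irreducibles of degree 3 over GF(2): s^3 + s + 1, s^3 + s^2 + 1.
None of them divide f (all give nonzero remainder).
Monic irreducibles of degree 4 over GF(2): s^4 + s + 1, s^4 + s^3 + 1, s^4 + s^3 + s^2 + s + 1.
None of them divide f (all give nonzero remainder).
No irreducible factor of degree ≤ 4 exists, so f is irreducible over GF(2).

Yes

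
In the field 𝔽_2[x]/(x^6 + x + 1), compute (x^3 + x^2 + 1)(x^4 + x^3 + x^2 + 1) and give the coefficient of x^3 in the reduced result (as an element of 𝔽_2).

Multiply in 𝔽_2[x]: (x^3 + x^2 + 1)·(x^4 + x^3 + x^2 + 1) = x^7 + 1.
Reduce using x^6 ≡ x + 1 (mod x^6 + x + 1).
Reduced: x^2 + x + 1.

0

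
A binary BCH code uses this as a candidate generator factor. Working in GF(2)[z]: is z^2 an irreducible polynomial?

Write P(z) = z^2.
Check for roots in GF(2): P(0) = 0 → root; P(1) = 1.
P(0) = 0, so (z) divides P(z); P is reducible.

No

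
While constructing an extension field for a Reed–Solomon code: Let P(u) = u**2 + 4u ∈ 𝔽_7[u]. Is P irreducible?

No

Check for roots in 𝔽_7: P(0) = 0 → root; P(1) = 5; P(2) = 5; P(3) = 0 → root; P(4) = 4; P(5) = 3; P(6) = 4.
P(0) = 0, so (u) divides P(u); P is reducible.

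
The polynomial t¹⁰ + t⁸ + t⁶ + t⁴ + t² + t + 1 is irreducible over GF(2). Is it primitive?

Write f(t) = t¹⁰ + t⁸ + t⁶ + t⁴ + t² + t + 1.
|GF(2^10)^×| = 2^10 − 1 = 1023. Prime factorization: 1023 = 3·11·31.
f is primitive ⇔ t has order 1023 in GF(2)[t]/(f), i.e. t^(1023/q) ≠ 1 for each prime q | 1023.
t^(341) mod f = t⁹ + t⁸ + t⁵ + t + 1.
t^(93) mod f = t⁹ + t⁷ + t + 1.
t^(33) mod f = t⁷ + t⁶ + t⁵ + t⁴ + t² + t.
None equal 1, so t has full order 1023; f is primitive.

Yes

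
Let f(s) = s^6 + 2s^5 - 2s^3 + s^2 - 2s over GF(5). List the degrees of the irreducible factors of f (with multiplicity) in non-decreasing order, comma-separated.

Roots in GF(5): f(0) = 0 → root; f(1) = 0 → root; f(2) = 2; f(3) = 4; f(4) = 4.
Linear factors from roots: (s), (s - 1).
Complete factorization: f(s) = (s)·(s - 1)^3·(s^2 + 2).
Factor degrees with multiplicity: 1 + 1 + 1 + 1 + 2 = 6.

1, 1, 1, 1, 2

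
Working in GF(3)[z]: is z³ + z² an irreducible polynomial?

Write h(z) = z³ + z².
Check for roots in GF(3): h(0) = 0 → root; h(1) = 2; h(2) = 0 → root.
h(0) = 0, so (z) divides h(z); h is reducible.

No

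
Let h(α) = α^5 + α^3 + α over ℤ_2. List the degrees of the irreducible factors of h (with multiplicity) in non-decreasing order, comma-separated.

Roots in ℤ_2: h(0) = 0 → root; h(1) = 1.
Linear factors from roots: (α).
Complete factorization: h(α) = (α)·(α^2 + α + 1)^2.
Factor degrees with multiplicity: 1 + 2 + 2 = 5.

1, 2, 2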